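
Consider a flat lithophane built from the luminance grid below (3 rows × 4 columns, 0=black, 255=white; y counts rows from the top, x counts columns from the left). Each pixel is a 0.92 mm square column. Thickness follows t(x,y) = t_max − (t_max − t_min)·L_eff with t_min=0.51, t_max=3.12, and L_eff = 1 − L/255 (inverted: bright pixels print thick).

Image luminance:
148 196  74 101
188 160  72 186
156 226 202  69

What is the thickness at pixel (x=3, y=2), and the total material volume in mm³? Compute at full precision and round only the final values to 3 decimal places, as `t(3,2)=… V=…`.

t(3,2)=1.216 V=20.583

span = t_max - t_min = 3.12 - 0.51 = 2.610
L(3,2) = 69, L_eff = 1 - 69/255 = 0.729412 (inverted)
t(3,2) = 3.12 - 2.610·0.729412 = 1.216
Σt over all 3·4 pixels = 103353/4250 ≈ 24.3183529
V = pitch²·Σt = 0.92²·103353/4250 = 20.583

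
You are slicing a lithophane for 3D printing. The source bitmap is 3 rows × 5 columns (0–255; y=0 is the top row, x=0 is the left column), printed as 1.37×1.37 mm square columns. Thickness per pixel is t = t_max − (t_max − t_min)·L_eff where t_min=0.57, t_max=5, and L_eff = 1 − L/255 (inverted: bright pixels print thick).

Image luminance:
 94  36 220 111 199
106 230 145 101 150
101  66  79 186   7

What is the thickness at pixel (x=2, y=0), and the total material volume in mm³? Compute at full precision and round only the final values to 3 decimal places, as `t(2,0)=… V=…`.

t(2,0)=4.392 V=75.750

span = t_max - t_min = 5 - 0.57 = 4.430
L(2,0) = 220, L_eff = 1 - 220/255 = 0.137255 (inverted)
t(2,0) = 5 - 4.430·0.137255 = 4.392
Σt over all 3·5 pixels = 514579/12750 ≈ 40.3591373
V = pitch²·Σt = 1.37²·514579/12750 = 75.750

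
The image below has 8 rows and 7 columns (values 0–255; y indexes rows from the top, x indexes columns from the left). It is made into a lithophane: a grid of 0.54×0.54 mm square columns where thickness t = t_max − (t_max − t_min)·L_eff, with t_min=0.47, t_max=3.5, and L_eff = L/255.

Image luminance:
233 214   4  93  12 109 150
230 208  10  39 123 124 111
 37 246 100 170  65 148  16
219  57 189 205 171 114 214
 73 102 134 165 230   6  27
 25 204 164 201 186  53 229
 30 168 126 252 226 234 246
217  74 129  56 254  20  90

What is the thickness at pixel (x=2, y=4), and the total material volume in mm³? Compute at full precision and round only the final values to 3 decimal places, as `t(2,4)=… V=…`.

span = t_max - t_min = 3.5 - 0.47 = 3.030
L(2,4) = 134, L_eff = 134/255 = 0.525490
t(2,4) = 3.5 - 3.030·0.525490 = 1.908
Σt over all 8·7 pixels = 226317/2125 ≈ 106.5021176
V = pitch²·Σt = 0.54²·226317/2125 = 31.056

t(2,4)=1.908 V=31.056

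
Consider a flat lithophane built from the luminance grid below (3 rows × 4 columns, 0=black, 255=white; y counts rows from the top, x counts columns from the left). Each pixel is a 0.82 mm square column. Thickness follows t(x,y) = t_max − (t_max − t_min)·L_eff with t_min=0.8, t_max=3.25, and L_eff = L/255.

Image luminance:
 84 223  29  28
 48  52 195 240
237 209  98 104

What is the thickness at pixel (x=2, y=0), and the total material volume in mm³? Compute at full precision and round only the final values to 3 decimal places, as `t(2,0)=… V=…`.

span = t_max - t_min = 3.25 - 0.8 = 2.450
L(2,0) = 29, L_eff = 29/255 = 0.113725
t(2,0) = 3.25 - 2.450·0.113725 = 2.971
Σt over all 3·4 pixels = 7241/300 ≈ 24.1366667
V = pitch²·Σt = 0.82²·7241/300 = 16.229

t(2,0)=2.971 V=16.229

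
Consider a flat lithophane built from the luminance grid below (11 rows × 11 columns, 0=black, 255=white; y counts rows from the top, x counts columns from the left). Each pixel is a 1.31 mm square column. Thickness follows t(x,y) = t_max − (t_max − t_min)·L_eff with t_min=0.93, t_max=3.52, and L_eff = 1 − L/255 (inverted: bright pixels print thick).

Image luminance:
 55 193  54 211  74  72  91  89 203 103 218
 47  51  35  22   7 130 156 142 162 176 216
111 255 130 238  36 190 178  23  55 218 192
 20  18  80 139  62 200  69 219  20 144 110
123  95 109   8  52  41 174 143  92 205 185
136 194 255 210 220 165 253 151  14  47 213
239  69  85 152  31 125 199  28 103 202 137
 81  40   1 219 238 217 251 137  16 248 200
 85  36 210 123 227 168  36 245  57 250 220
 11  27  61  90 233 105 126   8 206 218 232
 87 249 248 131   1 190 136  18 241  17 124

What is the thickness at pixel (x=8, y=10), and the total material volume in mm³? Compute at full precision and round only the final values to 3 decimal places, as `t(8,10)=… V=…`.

t(8,10)=3.378 V=467.342

span = t_max - t_min = 3.52 - 0.93 = 2.590
L(8,10) = 241, L_eff = 1 - 241/255 = 0.054902 (inverted)
t(8,10) = 3.52 - 2.590·0.054902 = 3.378
Σt over all 11·11 pixels = 3472181/12750 ≈ 272.3279216
V = pitch²·Σt = 1.31²·3472181/12750 = 467.342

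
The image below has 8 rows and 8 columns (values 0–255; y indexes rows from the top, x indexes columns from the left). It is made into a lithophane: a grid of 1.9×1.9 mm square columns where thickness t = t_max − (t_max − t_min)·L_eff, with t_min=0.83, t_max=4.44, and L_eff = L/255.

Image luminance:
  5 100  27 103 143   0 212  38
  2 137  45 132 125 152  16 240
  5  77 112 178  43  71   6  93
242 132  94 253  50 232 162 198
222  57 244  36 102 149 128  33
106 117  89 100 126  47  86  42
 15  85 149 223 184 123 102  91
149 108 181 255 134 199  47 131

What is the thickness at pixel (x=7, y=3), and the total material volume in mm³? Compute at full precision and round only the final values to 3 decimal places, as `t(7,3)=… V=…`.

t(7,3)=1.637 V=653.508

span = t_max - t_min = 4.44 - 0.83 = 3.610
L(7,3) = 198, L_eff = 198/255 = 0.776471
t(7,3) = 4.44 - 3.610·0.776471 = 1.637
Σt over all 8·8 pixels = 923239/5100 ≈ 181.0272549
V = pitch²·Σt = 1.9²·923239/5100 = 653.508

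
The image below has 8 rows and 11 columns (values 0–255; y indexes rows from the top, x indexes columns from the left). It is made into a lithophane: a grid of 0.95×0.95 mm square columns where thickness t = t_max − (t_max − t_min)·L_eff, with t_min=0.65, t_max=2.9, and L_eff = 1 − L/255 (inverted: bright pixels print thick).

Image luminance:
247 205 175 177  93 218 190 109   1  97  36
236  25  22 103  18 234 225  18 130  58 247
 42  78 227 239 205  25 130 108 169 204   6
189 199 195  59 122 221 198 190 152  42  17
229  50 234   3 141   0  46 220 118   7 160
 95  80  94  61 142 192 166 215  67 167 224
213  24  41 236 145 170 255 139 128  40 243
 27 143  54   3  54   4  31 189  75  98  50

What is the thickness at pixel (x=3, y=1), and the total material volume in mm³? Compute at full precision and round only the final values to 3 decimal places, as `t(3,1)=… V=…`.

span = t_max - t_min = 2.9 - 0.65 = 2.250
L(3,1) = 103, L_eff = 1 - 103/255 = 0.596078 (inverted)
t(3,1) = 2.9 - 2.250·0.596078 = 1.559
Σt over all 8·11 pixels = 5231/34 ≈ 153.8529412
V = pitch²·Σt = 0.95²·5231/34 = 138.852

t(3,1)=1.559 V=138.852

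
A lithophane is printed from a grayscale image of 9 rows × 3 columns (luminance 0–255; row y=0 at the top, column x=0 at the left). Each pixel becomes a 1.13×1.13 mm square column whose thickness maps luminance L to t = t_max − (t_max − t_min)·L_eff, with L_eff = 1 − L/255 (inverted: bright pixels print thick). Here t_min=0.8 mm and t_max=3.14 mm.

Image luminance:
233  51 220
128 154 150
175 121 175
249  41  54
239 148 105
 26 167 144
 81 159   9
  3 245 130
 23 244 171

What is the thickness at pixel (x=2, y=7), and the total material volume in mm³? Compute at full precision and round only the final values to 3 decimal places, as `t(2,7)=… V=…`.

span = t_max - t_min = 3.14 - 0.8 = 2.340
L(2,7) = 130, L_eff = 1 - 130/255 = 0.490196 (inverted)
t(2,7) = 3.14 - 2.340·0.490196 = 1.993
Σt over all 9·3 pixels = 46791/850 ≈ 55.0482353
V = pitch²·Σt = 1.13²·46791/850 = 70.291

t(2,7)=1.993 V=70.291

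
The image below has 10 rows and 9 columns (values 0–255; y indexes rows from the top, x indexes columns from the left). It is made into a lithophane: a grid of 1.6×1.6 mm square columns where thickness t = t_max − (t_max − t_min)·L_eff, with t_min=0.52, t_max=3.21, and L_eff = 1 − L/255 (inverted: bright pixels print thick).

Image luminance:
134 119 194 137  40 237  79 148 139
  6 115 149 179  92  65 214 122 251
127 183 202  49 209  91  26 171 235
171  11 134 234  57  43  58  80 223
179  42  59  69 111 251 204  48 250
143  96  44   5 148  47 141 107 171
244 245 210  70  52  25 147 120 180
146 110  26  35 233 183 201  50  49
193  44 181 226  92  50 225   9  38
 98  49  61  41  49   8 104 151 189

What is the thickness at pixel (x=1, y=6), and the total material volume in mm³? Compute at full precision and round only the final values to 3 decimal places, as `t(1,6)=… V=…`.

t(1,6)=3.105 V=416.139

span = t_max - t_min = 3.21 - 0.52 = 2.690
L(1,6) = 245, L_eff = 1 - 245/255 = 0.039216 (inverted)
t(1,6) = 3.21 - 2.690·0.039216 = 3.105
Σt over all 10·9 pixels = 4145137/25500 ≈ 162.5543922
V = pitch²·Σt = 1.6²·4145137/25500 = 416.139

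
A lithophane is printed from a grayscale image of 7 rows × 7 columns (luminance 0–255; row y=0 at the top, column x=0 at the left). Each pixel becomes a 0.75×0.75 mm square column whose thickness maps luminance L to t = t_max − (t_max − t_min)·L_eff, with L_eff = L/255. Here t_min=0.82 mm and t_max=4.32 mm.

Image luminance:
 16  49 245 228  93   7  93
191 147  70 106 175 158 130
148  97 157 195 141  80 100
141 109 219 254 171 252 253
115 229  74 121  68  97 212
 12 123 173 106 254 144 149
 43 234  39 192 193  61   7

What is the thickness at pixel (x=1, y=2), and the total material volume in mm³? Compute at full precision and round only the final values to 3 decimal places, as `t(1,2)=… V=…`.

span = t_max - t_min = 4.32 - 0.82 = 3.500
L(1,2) = 97, L_eff = 97/255 = 0.380392
t(1,2) = 4.32 - 3.500·0.380392 = 2.989
Σt over all 7·7 pixels = 306299/2550 ≈ 120.1172549
V = pitch²·Σt = 0.75²·306299/2550 = 67.566

t(1,2)=2.989 V=67.566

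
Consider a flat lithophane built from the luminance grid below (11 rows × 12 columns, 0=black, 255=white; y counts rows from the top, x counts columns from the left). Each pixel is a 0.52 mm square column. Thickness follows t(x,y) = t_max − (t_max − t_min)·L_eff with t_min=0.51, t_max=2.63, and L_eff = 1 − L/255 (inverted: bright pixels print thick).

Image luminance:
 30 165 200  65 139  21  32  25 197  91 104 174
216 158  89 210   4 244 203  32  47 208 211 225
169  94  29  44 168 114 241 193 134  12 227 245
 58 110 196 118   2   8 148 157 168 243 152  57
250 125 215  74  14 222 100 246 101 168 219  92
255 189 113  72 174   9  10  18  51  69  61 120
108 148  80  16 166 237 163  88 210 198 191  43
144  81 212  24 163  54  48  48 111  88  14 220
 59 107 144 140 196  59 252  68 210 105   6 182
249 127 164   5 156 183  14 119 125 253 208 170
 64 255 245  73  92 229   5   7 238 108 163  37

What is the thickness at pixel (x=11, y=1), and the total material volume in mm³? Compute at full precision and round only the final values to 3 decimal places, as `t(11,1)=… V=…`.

t(11,1)=2.381 V=56.006

span = t_max - t_min = 2.63 - 0.51 = 2.120
L(11,1) = 225, L_eff = 1 - 225/255 = 0.117647 (inverted)
t(11,1) = 2.63 - 2.120·0.117647 = 2.381
Σt over all 11·12 pixels = 1320413/6375 ≈ 207.1236078
V = pitch²·Σt = 0.52²·1320413/6375 = 56.006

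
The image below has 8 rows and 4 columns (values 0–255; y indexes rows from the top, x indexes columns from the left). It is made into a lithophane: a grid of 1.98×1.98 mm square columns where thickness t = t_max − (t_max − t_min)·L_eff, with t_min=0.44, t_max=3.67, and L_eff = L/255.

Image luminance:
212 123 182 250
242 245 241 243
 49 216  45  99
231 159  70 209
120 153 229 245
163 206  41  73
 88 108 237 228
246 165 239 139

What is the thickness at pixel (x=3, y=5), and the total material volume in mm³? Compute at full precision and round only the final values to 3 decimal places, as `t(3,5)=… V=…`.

span = t_max - t_min = 3.67 - 0.44 = 3.230
L(3,5) = 73, L_eff = 73/255 = 0.286275
t(3,5) = 3.67 - 3.230·0.286275 = 2.745
Σt over all 8·4 pixels = 47.824
V = pitch²·Σt = 1.98²·47.824 = 187.489

t(3,5)=2.745 V=187.489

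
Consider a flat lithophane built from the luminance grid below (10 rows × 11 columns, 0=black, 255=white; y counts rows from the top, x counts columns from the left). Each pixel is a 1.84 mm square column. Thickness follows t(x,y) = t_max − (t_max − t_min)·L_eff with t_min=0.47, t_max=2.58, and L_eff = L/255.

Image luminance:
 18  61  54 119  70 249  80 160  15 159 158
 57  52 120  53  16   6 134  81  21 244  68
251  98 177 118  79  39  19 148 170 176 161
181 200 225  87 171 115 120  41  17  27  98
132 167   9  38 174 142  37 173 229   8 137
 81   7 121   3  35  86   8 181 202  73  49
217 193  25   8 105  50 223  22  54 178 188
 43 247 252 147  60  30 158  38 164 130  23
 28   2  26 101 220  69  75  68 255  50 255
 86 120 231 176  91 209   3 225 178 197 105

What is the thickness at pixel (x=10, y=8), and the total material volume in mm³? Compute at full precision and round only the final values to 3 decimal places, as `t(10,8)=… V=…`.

span = t_max - t_min = 2.58 - 0.47 = 2.110
L(10,8) = 255, L_eff = 255/255 = 1.000000
t(10,8) = 2.58 - 2.110·1.000000 = 0.470
Σt over all 10·11 pixels = 467747/2550 ≈ 183.4301961
V = pitch²·Σt = 1.84²·467747/2550 = 621.021

t(10,8)=0.470 V=621.021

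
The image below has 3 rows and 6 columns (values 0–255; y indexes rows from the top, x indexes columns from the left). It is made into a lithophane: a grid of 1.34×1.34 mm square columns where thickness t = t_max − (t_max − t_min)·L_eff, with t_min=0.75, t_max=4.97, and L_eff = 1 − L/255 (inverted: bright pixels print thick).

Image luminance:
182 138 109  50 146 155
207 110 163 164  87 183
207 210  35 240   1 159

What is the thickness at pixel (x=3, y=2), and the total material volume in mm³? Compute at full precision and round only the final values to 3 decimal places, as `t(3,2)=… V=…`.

t(3,2)=4.722 V=99.896

span = t_max - t_min = 4.97 - 0.75 = 4.220
L(3,2) = 240, L_eff = 1 - 240/255 = 0.058824 (inverted)
t(3,2) = 4.97 - 4.220·0.058824 = 4.722
Σt over all 3·6 pixels = 709331/12750 ≈ 55.6338039
V = pitch²·Σt = 1.34²·709331/12750 = 99.896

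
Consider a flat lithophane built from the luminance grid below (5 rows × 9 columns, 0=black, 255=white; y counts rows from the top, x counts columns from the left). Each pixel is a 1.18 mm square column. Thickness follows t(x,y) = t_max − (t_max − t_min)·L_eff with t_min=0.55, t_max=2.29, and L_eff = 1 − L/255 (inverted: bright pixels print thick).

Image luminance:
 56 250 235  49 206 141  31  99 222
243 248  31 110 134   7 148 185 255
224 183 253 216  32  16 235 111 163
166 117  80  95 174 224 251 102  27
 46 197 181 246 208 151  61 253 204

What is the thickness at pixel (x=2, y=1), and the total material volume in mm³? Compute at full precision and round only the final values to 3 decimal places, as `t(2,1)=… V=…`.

span = t_max - t_min = 2.29 - 0.55 = 1.740
L(2,1) = 31, L_eff = 1 - 31/255 = 0.878431 (inverted)
t(2,1) = 2.29 - 1.740·0.878431 = 0.762
Σt over all 5·9 pixels = 608603/8500 ≈ 71.6003529
V = pitch²·Σt = 1.18²·608603/8500 = 99.696

t(2,1)=0.762 V=99.696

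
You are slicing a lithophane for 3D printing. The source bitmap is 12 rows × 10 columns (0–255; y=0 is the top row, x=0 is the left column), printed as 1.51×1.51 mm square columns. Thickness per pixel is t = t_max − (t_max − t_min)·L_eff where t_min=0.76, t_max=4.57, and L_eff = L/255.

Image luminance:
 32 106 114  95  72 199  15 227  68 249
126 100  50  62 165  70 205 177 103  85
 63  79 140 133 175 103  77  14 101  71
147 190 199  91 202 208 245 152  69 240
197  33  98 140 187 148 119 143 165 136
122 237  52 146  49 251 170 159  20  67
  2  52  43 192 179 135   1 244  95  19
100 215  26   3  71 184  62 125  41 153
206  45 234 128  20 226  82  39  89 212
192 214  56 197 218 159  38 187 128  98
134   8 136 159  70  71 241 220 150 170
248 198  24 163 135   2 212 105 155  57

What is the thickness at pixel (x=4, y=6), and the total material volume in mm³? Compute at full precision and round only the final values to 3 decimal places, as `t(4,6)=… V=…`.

span = t_max - t_min = 4.57 - 0.76 = 3.810
L(4,6) = 179, L_eff = 179/255 = 0.701961
t(4,6) = 4.57 - 3.810·0.701961 = 1.896
Σt over all 12·10 pixels = 1376549/4250 ≈ 323.8938824
V = pitch²·Σt = 1.51²·1376549/4250 = 738.510

t(4,6)=1.896 V=738.510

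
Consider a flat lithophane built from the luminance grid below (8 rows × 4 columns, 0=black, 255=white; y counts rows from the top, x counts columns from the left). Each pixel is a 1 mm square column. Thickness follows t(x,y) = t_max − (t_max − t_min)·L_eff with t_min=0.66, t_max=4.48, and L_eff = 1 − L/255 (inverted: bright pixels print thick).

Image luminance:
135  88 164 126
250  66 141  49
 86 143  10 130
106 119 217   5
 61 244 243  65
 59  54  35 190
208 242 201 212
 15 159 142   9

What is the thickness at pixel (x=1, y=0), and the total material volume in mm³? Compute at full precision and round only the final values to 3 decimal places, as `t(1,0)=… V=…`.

t(1,0)=1.978 V=80.652

span = t_max - t_min = 4.48 - 0.66 = 3.820
L(1,0) = 88, L_eff = 1 - 88/255 = 0.654902 (inverted)
t(1,0) = 4.48 - 3.820·0.654902 = 1.978
Σt over all 8·4 pixels = 514157/6375 ≈ 80.6520784
V = pitch²·Σt = 1²·514157/6375 = 80.652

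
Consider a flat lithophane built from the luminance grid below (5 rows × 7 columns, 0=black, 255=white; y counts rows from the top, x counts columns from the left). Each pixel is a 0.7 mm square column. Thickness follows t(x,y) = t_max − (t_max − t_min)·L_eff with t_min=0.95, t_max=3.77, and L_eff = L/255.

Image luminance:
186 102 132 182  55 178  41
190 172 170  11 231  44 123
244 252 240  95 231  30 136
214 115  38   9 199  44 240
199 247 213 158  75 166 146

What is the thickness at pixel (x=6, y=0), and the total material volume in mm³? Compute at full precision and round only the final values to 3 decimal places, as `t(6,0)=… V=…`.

t(6,0)=3.317 V=36.976

span = t_max - t_min = 3.77 - 0.95 = 2.820
L(6,0) = 41, L_eff = 41/255 = 0.160784
t(6,0) = 3.77 - 2.820·0.160784 = 3.317
Σt over all 5·7 pixels = 641423/8500 ≈ 75.4615294
V = pitch²·Σt = 0.7²·641423/8500 = 36.976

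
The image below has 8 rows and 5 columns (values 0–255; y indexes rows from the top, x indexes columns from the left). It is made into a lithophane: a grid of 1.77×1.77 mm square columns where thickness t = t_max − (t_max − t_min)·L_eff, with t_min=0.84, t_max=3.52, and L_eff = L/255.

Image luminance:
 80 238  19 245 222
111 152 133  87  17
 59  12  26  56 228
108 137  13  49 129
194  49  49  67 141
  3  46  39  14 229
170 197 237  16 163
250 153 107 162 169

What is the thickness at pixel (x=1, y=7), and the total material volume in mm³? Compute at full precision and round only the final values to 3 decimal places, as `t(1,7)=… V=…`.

span = t_max - t_min = 3.52 - 0.84 = 2.680
L(1,7) = 153, L_eff = 153/255 = 0.600000
t(1,7) = 3.52 - 2.680·0.600000 = 1.912
Σt over all 8·5 pixels = 591008/6375 ≈ 92.7071373
V = pitch²·Σt = 1.77²·591008/6375 = 290.442

t(1,7)=1.912 V=290.442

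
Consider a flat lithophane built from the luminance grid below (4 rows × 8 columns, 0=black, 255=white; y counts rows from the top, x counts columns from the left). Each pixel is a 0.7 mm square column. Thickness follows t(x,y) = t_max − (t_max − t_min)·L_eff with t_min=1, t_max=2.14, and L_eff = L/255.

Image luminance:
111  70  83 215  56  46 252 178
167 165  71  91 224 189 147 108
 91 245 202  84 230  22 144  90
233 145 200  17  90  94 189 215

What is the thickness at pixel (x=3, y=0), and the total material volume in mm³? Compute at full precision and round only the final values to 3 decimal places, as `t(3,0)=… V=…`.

t(3,0)=1.179 V=23.776

span = t_max - t_min = 2.14 - 1 = 1.140
L(3,0) = 215, L_eff = 215/255 = 0.843137
t(3,0) = 2.14 - 1.140·0.843137 = 1.179
Σt over all 4·8 pixels = 103112/2125 ≈ 48.5232941
V = pitch²·Σt = 0.7²·103112/2125 = 23.776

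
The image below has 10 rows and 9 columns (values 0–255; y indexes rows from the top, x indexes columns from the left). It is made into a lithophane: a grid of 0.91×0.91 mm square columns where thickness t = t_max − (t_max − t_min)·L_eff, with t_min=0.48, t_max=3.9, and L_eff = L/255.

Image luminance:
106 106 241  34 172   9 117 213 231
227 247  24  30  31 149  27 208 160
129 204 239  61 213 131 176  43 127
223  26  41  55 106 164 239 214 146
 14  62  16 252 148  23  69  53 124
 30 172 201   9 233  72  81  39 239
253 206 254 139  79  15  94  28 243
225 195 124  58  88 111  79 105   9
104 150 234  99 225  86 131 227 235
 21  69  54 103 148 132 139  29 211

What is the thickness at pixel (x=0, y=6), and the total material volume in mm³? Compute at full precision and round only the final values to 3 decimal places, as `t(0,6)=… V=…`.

span = t_max - t_min = 3.9 - 0.48 = 3.420
L(0,6) = 253, L_eff = 253/255 = 0.992157
t(0,6) = 3.9 - 3.420·0.992157 = 0.507
Σt over all 10·9 pixels = 420747/2125 ≈ 197.9985882
V = pitch²·Σt = 0.91²·420747/2125 = 163.963

t(0,6)=0.507 V=163.963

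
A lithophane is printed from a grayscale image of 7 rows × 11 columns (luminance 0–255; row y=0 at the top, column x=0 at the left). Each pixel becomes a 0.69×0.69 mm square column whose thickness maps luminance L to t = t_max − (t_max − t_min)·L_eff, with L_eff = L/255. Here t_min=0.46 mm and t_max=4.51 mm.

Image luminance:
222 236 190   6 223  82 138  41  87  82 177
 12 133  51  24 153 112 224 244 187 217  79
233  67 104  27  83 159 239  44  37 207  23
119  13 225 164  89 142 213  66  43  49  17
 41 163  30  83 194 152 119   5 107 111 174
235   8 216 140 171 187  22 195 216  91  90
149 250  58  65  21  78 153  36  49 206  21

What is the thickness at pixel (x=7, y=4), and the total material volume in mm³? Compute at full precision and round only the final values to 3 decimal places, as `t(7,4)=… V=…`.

span = t_max - t_min = 4.51 - 0.46 = 4.050
L(7,4) = 5, L_eff = 5/255 = 0.019608
t(7,4) = 4.51 - 4.050·0.019608 = 4.431
Σt over all 7·11 pixels = 172073/850 ≈ 202.4388235
V = pitch²·Σt = 0.69²·172073/850 = 96.381

t(7,4)=4.431 V=96.381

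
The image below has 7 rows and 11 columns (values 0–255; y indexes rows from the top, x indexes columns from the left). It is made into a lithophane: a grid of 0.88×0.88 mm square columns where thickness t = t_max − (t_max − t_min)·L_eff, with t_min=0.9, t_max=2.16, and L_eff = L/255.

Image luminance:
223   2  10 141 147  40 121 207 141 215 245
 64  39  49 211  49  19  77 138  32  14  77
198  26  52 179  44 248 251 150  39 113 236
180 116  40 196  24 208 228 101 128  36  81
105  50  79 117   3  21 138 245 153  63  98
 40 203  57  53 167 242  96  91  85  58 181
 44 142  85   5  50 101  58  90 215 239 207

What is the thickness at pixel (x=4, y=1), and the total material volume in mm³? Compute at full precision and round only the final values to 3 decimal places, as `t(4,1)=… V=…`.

span = t_max - t_min = 2.16 - 0.9 = 1.260
L(4,1) = 49, L_eff = 49/255 = 0.192157
t(4,1) = 2.16 - 1.260·0.192157 = 1.918
Σt over all 7·11 pixels = 261912/2125 ≈ 123.2527059
V = pitch²·Σt = 0.88²·261912/2125 = 95.447

t(4,1)=1.918 V=95.447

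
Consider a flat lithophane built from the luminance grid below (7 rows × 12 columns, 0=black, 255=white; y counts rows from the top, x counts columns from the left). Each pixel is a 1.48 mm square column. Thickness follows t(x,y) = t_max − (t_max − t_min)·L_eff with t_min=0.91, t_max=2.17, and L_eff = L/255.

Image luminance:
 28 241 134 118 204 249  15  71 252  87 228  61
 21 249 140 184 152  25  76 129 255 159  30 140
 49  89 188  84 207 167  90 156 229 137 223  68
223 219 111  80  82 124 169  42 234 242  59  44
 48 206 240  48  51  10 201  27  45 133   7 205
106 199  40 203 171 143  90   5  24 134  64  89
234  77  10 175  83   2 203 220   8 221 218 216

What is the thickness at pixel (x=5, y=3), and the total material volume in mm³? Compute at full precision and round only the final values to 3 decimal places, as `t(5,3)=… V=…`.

t(5,3)=1.557 V=283.242

span = t_max - t_min = 2.17 - 0.91 = 1.260
L(5,3) = 124, L_eff = 124/255 = 0.486275
t(5,3) = 2.17 - 1.260·0.486275 = 1.557
Σt over all 7·12 pixels = 54957/425 ≈ 129.3105882
V = pitch²·Σt = 1.48²·54957/425 = 283.242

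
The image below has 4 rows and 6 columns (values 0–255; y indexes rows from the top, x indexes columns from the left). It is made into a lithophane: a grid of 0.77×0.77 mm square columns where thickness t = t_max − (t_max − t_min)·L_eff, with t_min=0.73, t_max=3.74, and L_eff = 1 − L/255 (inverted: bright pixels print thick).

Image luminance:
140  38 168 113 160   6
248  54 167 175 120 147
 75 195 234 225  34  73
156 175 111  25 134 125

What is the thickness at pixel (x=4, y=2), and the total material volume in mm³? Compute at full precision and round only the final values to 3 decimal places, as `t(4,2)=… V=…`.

t(4,2)=1.131 V=32.069

span = t_max - t_min = 3.74 - 0.73 = 3.010
L(4,2) = 34, L_eff = 1 - 34/255 = 0.866667 (inverted)
t(4,2) = 3.74 - 3.010·0.866667 = 1.131
Σt over all 4·6 pixels = 689629/12750 ≈ 54.0885490
V = pitch²·Σt = 0.77²·689629/12750 = 32.069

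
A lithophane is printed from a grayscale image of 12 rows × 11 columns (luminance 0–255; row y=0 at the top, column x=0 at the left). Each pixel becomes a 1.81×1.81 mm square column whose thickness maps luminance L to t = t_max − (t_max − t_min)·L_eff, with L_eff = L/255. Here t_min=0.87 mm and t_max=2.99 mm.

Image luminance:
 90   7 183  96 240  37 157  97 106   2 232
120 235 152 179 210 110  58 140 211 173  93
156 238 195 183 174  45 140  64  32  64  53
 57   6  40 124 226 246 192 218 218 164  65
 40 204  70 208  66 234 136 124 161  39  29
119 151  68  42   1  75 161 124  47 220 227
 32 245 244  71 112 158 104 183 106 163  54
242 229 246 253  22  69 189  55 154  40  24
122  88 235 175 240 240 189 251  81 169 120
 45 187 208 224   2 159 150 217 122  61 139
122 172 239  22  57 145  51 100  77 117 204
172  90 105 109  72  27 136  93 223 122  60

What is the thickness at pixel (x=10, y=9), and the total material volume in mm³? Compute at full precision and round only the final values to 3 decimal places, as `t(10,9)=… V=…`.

t(10,9)=1.834 V=821.600

span = t_max - t_min = 2.99 - 0.87 = 2.120
L(10,9) = 139, L_eff = 139/255 = 0.545098
t(10,9) = 2.99 - 2.120·0.545098 = 1.834
Σt over all 12·11 pixels = 1598761/6375 ≈ 250.7860392
V = pitch²·Σt = 1.81²·1598761/6375 = 821.600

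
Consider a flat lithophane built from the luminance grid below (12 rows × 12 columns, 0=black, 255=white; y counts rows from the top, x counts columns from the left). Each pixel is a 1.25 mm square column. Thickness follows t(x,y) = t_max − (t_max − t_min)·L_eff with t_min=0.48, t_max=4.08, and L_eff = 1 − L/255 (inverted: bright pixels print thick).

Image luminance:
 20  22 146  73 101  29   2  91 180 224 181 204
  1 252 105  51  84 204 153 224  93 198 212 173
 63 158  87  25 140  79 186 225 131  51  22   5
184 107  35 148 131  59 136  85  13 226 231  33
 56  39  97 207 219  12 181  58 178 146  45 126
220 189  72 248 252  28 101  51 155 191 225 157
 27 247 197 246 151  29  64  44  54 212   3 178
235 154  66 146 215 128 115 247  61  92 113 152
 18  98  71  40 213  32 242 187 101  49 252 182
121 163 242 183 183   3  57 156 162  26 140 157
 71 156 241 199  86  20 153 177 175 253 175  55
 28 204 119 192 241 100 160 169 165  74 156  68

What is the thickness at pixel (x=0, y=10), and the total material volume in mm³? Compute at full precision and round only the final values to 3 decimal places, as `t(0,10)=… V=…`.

span = t_max - t_min = 4.08 - 0.48 = 3.600
L(0,10) = 71, L_eff = 1 - 71/255 = 0.721569 (inverted)
t(0,10) = 4.08 - 3.600·0.721569 = 1.482
Σt over all 12·12 pixels = 140538/425 ≈ 330.6776471
V = pitch²·Σt = 1.25²·140538/425 = 516.684

t(0,10)=1.482 V=516.684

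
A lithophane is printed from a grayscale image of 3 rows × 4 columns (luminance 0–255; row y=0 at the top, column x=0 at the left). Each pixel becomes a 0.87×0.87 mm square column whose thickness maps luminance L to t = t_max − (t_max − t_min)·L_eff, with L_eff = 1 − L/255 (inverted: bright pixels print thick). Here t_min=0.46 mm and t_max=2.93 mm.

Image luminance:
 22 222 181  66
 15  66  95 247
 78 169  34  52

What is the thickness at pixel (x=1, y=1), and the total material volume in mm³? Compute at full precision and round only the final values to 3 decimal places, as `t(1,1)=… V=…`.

t(1,1)=1.099 V=13.321

span = t_max - t_min = 2.93 - 0.46 = 2.470
L(1,1) = 66, L_eff = 1 - 66/255 = 0.741176 (inverted)
t(1,1) = 2.93 - 2.470·0.741176 = 1.099
Σt over all 3·4 pixels = 448769/25500 ≈ 17.5987843
V = pitch²·Σt = 0.87²·448769/25500 = 13.321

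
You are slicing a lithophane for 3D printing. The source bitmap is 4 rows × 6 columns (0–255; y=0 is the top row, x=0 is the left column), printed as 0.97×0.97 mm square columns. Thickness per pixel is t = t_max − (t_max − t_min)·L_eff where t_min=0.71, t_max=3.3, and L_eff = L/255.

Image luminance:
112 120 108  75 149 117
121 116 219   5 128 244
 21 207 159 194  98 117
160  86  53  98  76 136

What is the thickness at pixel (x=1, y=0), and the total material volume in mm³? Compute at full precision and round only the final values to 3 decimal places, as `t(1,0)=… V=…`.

span = t_max - t_min = 3.3 - 0.71 = 2.590
L(1,0) = 120, L_eff = 120/255 = 0.470588
t(1,0) = 3.3 - 2.590·0.470588 = 2.081
Σt over all 4·6 pixels = 421193/8500 ≈ 49.5521176
V = pitch²·Σt = 0.97²·421193/8500 = 46.624

t(1,0)=2.081 V=46.624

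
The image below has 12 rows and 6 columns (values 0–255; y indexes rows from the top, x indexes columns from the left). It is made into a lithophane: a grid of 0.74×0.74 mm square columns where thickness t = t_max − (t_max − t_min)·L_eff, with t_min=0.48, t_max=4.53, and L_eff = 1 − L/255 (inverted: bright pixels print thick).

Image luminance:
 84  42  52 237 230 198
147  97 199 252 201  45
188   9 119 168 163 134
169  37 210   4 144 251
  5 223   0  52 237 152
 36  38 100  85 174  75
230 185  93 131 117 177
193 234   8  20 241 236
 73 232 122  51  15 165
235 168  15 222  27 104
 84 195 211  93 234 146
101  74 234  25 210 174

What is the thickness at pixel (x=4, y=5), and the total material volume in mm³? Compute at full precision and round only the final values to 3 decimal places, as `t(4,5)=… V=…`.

span = t_max - t_min = 4.53 - 0.48 = 4.050
L(4,5) = 174, L_eff = 1 - 174/255 = 0.317647 (inverted)
t(4,5) = 4.53 - 4.050·0.317647 = 3.244
Σt over all 12·6 pixels = 79704/425 ≈ 187.5388235
V = pitch²·Σt = 0.74²·79704/425 = 102.696

t(4,5)=3.244 V=102.696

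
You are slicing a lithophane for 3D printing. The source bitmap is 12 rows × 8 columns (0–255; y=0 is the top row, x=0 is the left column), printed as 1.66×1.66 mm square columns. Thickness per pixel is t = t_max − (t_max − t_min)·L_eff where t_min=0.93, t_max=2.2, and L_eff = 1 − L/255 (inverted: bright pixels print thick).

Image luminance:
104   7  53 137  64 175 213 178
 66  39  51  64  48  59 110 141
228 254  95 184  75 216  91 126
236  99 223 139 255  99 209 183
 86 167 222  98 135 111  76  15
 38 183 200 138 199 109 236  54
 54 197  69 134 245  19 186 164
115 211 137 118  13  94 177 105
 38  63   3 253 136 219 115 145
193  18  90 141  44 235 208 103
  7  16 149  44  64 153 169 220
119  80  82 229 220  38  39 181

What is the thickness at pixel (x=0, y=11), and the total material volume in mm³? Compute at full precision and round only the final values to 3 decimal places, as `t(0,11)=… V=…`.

t(0,11)=1.523 V=412.629

span = t_max - t_min = 2.2 - 0.93 = 1.270
L(0,11) = 119, L_eff = 1 - 119/255 = 0.533333 (inverted)
t(0,11) = 2.2 - 1.270·0.533333 = 1.523
Σt over all 12·8 pixels = 190921/1275 ≈ 149.7419608
V = pitch²·Σt = 1.66²·190921/1275 = 412.629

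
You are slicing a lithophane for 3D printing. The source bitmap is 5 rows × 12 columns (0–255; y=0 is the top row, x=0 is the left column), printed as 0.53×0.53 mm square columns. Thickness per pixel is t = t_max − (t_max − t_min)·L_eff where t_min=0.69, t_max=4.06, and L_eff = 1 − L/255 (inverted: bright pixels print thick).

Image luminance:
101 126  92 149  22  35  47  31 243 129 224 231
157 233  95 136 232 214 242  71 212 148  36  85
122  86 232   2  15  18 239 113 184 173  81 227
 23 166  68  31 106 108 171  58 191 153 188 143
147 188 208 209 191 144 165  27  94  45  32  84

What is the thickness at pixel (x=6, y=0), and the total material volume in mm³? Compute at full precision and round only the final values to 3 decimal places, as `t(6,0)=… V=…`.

t(6,0)=1.311 V=40.299

span = t_max - t_min = 4.06 - 0.69 = 3.370
L(6,0) = 47, L_eff = 1 - 47/255 = 0.815686 (inverted)
t(6,0) = 4.06 - 3.370·0.815686 = 1.311
Σt over all 5·12 pixels = 3658351/25500 ≈ 143.4647451
V = pitch²·Σt = 0.53²·3658351/25500 = 40.299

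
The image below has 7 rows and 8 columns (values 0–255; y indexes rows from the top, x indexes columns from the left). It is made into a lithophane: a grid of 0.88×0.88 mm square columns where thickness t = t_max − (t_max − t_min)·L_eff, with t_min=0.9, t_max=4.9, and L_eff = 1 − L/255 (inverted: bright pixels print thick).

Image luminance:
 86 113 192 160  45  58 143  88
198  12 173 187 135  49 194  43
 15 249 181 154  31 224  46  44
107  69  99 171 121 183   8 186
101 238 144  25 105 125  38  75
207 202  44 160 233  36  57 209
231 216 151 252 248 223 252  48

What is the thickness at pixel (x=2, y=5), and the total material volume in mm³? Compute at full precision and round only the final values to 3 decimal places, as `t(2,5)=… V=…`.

span = t_max - t_min = 4.9 - 0.9 = 4.000
L(2,5) = 44, L_eff = 1 - 44/255 = 0.827451 (inverted)
t(2,5) = 4.9 - 4.000·0.827451 = 1.590
Σt over all 7·8 pixels = 42388/255 ≈ 166.2274510
V = pitch²·Σt = 0.88²·42388/255 = 128.727

t(2,5)=1.590 V=128.727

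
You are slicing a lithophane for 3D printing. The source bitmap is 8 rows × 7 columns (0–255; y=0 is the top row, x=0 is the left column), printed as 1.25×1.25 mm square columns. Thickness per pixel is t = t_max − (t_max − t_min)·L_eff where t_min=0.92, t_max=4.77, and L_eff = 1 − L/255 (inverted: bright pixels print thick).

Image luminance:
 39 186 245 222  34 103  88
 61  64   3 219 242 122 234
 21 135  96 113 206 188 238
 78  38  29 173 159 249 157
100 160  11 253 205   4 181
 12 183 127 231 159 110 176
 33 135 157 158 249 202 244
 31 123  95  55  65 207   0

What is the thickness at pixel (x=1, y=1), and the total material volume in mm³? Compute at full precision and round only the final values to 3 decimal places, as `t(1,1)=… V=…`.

t(1,1)=1.886 V=255.260

span = t_max - t_min = 4.77 - 0.92 = 3.850
L(1,1) = 64, L_eff = 1 - 64/255 = 0.749020 (inverted)
t(1,1) = 4.77 - 3.850·0.749020 = 1.886
Σt over all 8·7 pixels = 208292/1275 ≈ 163.3662745
V = pitch²·Σt = 1.25²·208292/1275 = 255.260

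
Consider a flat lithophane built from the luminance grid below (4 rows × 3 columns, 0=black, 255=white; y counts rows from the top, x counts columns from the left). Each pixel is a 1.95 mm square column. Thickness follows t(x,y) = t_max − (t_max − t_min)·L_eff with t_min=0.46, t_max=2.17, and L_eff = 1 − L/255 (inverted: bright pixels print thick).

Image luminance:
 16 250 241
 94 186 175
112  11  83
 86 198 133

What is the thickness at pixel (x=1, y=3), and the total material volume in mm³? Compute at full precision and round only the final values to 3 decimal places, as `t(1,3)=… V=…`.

t(1,3)=1.788 V=61.406

span = t_max - t_min = 2.17 - 0.46 = 1.710
L(1,3) = 198, L_eff = 1 - 198/255 = 0.223529 (inverted)
t(1,3) = 2.17 - 1.710·0.223529 = 1.788
Σt over all 4·3 pixels = 27453/1700 ≈ 16.1488235
V = pitch²·Σt = 1.95²·27453/1700 = 61.406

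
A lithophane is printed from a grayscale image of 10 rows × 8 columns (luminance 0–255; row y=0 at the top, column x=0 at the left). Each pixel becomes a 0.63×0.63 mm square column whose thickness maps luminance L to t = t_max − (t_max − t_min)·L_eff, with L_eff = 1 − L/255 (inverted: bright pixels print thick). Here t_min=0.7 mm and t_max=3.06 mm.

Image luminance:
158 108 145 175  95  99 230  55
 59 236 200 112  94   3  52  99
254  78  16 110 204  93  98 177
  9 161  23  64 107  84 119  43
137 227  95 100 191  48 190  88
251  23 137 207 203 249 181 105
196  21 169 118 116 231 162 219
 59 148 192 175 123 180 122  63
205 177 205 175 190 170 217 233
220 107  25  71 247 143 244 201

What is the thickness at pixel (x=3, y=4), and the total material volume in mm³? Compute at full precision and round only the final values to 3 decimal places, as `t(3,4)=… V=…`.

span = t_max - t_min = 3.06 - 0.7 = 2.360
L(3,4) = 100, L_eff = 1 - 100/255 = 0.607843 (inverted)
t(3,4) = 3.06 - 2.360·0.607843 = 1.625
Σt over all 10·8 pixels = 1012844/6375 ≈ 158.8774902
V = pitch²·Σt = 0.63²·1012844/6375 = 63.058

t(3,4)=1.625 V=63.058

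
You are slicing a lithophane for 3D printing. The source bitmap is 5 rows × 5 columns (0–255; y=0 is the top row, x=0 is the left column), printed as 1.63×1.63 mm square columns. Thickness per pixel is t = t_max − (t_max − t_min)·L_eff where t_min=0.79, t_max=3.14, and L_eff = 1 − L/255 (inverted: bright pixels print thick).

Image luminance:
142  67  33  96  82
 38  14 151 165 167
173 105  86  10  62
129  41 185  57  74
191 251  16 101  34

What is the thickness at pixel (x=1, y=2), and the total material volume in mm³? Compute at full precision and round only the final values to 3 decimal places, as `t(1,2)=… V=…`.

span = t_max - t_min = 3.14 - 0.79 = 2.350
L(1,2) = 105, L_eff = 1 - 105/255 = 0.588235 (inverted)
t(1,2) = 3.14 - 2.350·0.588235 = 1.758
Σt over all 5·5 pixels = 43363/1020 ≈ 42.5127451
V = pitch²·Σt = 1.63²·43363/1020 = 112.952

t(1,2)=1.758 V=112.952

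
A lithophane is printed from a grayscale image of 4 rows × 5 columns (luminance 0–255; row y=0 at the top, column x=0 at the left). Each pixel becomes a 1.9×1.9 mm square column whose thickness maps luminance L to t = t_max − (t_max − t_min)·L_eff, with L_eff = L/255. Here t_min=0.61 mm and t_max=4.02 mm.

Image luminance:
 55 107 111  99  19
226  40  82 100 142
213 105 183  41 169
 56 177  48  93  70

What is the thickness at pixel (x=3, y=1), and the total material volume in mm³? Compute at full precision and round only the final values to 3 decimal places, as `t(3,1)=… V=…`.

span = t_max - t_min = 4.02 - 0.61 = 3.410
L(3,1) = 100, L_eff = 100/255 = 0.392157
t(3,1) = 4.02 - 3.410·0.392157 = 2.683
Σt over all 4·5 pixels = 110152/2125 ≈ 51.8362353
V = pitch²·Σt = 1.9²·110152/2125 = 187.129

t(3,1)=2.683 V=187.129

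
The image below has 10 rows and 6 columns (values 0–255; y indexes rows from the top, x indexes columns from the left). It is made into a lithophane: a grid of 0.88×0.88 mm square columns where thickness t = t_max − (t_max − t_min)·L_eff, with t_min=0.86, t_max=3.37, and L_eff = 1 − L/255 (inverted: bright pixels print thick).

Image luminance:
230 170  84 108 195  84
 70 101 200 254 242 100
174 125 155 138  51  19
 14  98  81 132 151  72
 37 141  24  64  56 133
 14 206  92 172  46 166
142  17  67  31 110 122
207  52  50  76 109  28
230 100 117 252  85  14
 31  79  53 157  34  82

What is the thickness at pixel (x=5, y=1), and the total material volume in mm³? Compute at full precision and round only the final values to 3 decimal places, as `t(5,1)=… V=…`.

span = t_max - t_min = 3.37 - 0.86 = 2.510
L(5,1) = 100, L_eff = 1 - 100/255 = 0.607843 (inverted)
t(5,1) = 3.37 - 2.510·0.607843 = 1.844
Σt over all 10·6 pixels = 244437/2125 ≈ 115.0291765
V = pitch²·Σt = 0.88²·244437/2125 = 89.079

t(5,1)=1.844 V=89.079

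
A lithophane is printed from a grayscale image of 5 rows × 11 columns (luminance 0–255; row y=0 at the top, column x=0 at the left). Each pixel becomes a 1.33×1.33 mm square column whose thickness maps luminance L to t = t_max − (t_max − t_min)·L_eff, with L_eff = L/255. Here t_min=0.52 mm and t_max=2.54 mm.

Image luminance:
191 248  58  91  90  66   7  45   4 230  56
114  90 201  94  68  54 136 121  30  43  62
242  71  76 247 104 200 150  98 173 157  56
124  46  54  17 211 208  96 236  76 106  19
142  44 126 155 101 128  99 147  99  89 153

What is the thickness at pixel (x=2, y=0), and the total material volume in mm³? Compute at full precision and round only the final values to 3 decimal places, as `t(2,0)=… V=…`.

t(2,0)=2.081 V=160.953

span = t_max - t_min = 2.54 - 0.52 = 2.020
L(2,0) = 58, L_eff = 58/255 = 0.227451
t(2,0) = 2.54 - 2.020·0.227451 = 2.081
Σt over all 5·11 pixels = 580063/6375 ≈ 90.9902745
V = pitch²·Σt = 1.33²·580063/6375 = 160.953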